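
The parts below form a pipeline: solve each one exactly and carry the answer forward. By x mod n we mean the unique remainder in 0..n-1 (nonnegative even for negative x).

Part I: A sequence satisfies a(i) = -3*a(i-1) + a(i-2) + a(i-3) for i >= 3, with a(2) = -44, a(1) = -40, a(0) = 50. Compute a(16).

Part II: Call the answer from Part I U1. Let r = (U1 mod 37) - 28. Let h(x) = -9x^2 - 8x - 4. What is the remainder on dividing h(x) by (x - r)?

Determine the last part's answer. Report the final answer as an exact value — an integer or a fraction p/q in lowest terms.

-1909

Part I: a(3) = -3*(-44) + 1*(-40) + 1*(50) = 142; iterating: a(3)=142, a(4)=-510, a(5)=1628, a(6)=-5252, a(7)=16874, a(8)=-54246, a(9)=174360, a(10)=-560452, a(11)=1801470, a(12)=-5790502, a(13)=18612524, a(14)=-59826604, a(15)=192301834, a(16)=-618119582; answer -618119582
Part II: U1 = -618119582; r = -15; remainder = value at the root: -9*(-15)^2 - 8*(-15)^1 - 4 = (-2025) + (120) + (-4) = -1909; answer -1909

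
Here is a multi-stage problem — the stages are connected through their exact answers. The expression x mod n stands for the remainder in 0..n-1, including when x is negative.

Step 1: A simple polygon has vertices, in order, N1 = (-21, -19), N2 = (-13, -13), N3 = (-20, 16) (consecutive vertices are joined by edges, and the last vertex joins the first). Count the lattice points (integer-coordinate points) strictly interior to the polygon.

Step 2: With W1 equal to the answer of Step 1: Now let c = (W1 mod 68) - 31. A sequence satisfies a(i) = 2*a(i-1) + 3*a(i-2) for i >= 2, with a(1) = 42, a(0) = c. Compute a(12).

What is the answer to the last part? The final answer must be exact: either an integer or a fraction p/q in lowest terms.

1461429

Step 1: cross terms: (-21*-13 - -13*-19)=26, (-13*16 - -20*-13)=-468, (-20*-19 - -21*16)=716; twice the area = |274| = 274; area = 137; boundary points = 2 + 1 + 1 = 4; strictly interior points = area - boundary/2 + 1 = 136; answer 136
Step 2: W1 = 136; c = -31; a(2) = 2*(42) + 3*(-31) = -9; iterating: a(2)=-9, a(3)=108, a(4)=189, a(5)=702, a(6)=1971, a(7)=6048, a(8)=18009, a(9)=54162, a(10)=162351, a(11)=487188, a(12)=1461429; answer 1461429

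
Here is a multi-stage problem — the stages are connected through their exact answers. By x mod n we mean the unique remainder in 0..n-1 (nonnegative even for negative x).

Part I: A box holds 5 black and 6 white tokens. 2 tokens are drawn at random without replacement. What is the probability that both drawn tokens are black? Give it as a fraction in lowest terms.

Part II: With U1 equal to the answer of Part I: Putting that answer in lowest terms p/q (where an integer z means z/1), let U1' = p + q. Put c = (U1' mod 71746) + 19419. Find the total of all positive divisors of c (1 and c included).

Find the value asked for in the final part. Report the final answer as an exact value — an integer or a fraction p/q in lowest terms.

Part I: total draws C(11,2) = 55; favorable C(5,2) = 10; P = 2/11; answer 2/11
Part II: U1 = 2/11; threaded value p + q = 13; c = 19432; 19432 = 2^3 * 7 * 347; sigma = (1 + 2 + 4 + 8) * (1 + 7) * (1 + 347) = 15 * 8 * 348 = 41760; answer 41760

41760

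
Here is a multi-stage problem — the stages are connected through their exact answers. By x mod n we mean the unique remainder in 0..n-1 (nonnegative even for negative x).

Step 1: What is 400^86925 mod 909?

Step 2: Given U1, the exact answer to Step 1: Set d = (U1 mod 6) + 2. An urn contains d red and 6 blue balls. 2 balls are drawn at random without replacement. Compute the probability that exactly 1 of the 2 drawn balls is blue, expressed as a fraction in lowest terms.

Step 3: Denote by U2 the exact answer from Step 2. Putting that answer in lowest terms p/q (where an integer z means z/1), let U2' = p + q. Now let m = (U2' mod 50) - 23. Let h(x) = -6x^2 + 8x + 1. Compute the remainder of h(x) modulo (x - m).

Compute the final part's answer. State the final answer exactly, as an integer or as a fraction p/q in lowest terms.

-2559

Step 1: squarings mod 909: 400^1=400, 400^2=16, 400^4=256, 400^8=88, 400^16=472, 400^32=79, 400^64=787, 400^128=340, 400^256=157, 400^512=106, 400^1024=328, 400^2048=322, 400^4096=58, 400^8192=637, 400^16384=355, 400^32768=583, 400^65536=832; 400^86925 = 400^1 * 400^4 * 400^8 * 400^128 * 400^256 * 400^512 * 400^4096 * 400^16384 * 400^65536 = 1 (mod 909); answer 1
Step 2: U1 = 1; d = 3; total draws C(9,2) = 36; favorable C(6,1)*C(3,1) = 18; P = 1/2; answer 1/2
Step 3: U2 = 1/2; threaded value p + q = 3; m = -20; remainder = value at the root: -6*(-20)^2 + 8*(-20)^1 + 1 = (-2400) + (-160) + (1) = -2559; answer -2559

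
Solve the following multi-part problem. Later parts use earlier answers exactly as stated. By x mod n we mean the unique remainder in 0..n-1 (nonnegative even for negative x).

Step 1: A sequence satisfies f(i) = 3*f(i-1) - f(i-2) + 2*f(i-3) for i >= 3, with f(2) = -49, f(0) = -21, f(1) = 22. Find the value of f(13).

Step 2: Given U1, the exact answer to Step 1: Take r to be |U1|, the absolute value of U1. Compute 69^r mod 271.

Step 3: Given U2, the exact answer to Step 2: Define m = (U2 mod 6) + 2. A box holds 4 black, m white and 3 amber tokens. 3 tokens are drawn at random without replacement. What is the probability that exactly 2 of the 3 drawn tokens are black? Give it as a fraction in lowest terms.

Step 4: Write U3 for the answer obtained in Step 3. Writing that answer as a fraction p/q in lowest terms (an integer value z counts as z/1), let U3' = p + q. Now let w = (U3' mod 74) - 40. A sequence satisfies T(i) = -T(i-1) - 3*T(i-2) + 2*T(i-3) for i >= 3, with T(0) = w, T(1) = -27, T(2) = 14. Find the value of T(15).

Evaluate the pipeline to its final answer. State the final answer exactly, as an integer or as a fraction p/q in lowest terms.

Step 1: f(3) = 3*(-49) - 1*(22) + 2*(-21) = -211; iterating: f(3)=-211, f(4)=-540, f(5)=-1507, f(6)=-4403, f(7)=-12782, f(8)=-36957, f(9)=-106895, f(10)=-309292, f(11)=-894895, f(12)=-2589183, f(13)=-7491238; answer -7491238
Step 2: U1 = -7491238; r = 7491238; squarings mod 271: 69^1=69, 69^2=154, 69^4=139, 69^8=80, 69^16=167, 69^32=247, 69^64=34, 69^128=72, 69^256=35, 69^512=141, 69^1024=98, 69^2048=119, 69^4096=69, 69^8192=154, 69^16384=139, 69^32768=80, 69^65536=167, 69^131072=247, 69^262144=34, 69^524288=72, 69^1048576=35, 69^2097152=141, 69^4194304=98; 69^7491238 = 69^2 * 69^4 * 69^32 * 69^128 * 69^512 * 69^1024 * 69^2048 * 69^16384 * 69^131072 * 69^1048576 * 69^2097152 * 69^4194304 = 44 (mod 271); answer 44
Step 3: U2 = 44; m = 4; total draws C(11,3) = 165; favorable C(4,2)*C(7,1) = 42; P = 14/55; answer 14/55
Step 4: U3 = 14/55; threaded value p + q = 69; w = 29; T(3) = -1*(14) - 3*(-27) + 2*(29) = 125; iterating: T(3)=125, T(4)=-221, T(5)=-126, T(6)=1039, T(7)=-1103, T(8)=-2266, T(9)=7653, T(10)=-3061, T(11)=-24430, T(12)=48919, T(13)=18249, T(14)=-213866, T(15)=256957; answer 256957

256957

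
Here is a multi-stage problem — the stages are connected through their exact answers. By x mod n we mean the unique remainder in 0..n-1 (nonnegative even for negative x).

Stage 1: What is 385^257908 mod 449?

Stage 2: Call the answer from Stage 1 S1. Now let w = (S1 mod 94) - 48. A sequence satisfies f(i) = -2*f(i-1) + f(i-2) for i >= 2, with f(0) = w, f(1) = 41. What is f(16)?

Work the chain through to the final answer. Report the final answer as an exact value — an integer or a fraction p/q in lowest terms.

-27495162

Stage 1: squarings mod 449: 385^1=385, 385^2=55, 385^4=331, 385^8=5, 385^16=25, 385^32=176, 385^64=444, 385^128=25, 385^256=176, 385^512=444, 385^1024=25, 385^2048=176, 385^4096=444, 385^8192=25, 385^16384=176, 385^32768=444, 385^65536=25, 385^131072=176; 385^257908 = 385^4 * 385^16 * 385^32 * 385^64 * 385^256 * 385^512 * 385^1024 * 385^2048 * 385^8192 * 385^16384 * 385^32768 * 385^65536 * 385^131072 = 382 (mod 449); answer 382
Stage 2: S1 = 382; w = -42; f(2) = -2*(41) + 1*(-42) = -124; iterating: f(2)=-124, f(3)=289, f(4)=-702, f(5)=1693, f(6)=-4088, f(7)=9869, f(8)=-23826, f(9)=57521, f(10)=-138868, f(11)=335257, f(12)=-809382, f(13)=1954021, f(14)=-4717424, f(15)=11388869, f(16)=-27495162; answer -27495162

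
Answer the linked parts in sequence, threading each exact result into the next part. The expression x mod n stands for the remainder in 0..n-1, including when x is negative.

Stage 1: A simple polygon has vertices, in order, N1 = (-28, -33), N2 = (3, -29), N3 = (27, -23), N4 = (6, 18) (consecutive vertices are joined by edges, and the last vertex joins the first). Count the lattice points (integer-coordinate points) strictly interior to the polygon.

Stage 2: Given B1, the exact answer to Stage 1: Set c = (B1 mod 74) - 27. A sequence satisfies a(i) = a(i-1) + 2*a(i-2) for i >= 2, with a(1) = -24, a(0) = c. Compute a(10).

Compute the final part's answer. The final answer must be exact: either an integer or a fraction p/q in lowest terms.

Stage 1: cross terms: (-28*-29 - 3*-33)=911, (3*-23 - 27*-29)=714, (27*18 - 6*-23)=624, (6*-33 - -28*18)=306; twice the area = |2555| = 2555; area = 2555/2; boundary points = 1 + 6 + 1 + 17 = 25; strictly interior points = area - boundary/2 + 1 = 1266; answer 1266
Stage 2: B1 = 1266; c = -19; a(2) = 1*(-24) + 2*(-19) = -62; iterating: a(2)=-62, a(3)=-110, a(4)=-234, a(5)=-454, a(6)=-922, a(7)=-1830, a(8)=-3674, a(9)=-7334, a(10)=-14682; answer -14682

-14682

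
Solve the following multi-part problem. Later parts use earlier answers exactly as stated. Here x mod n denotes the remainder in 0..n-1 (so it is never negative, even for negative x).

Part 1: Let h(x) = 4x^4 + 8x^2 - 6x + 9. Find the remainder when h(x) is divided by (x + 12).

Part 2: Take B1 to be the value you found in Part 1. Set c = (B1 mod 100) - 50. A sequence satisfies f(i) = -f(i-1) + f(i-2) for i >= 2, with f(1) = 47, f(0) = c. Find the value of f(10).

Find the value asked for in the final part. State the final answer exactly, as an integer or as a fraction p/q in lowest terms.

-1667

Part 1: remainder = value at the root: 4*(-12)^4 + 8*(-12)^2 - 6*(-12)^1 + 9 = (82944) + (1152) + (72) + (9) = 84177; answer 84177
Part 2: B1 = 84177; c = 27; f(2) = -1*(47) + 1*(27) = -20; iterating: f(2)=-20, f(3)=67, f(4)=-87, f(5)=154, f(6)=-241, f(7)=395, f(8)=-636, f(9)=1031, f(10)=-1667; answer -1667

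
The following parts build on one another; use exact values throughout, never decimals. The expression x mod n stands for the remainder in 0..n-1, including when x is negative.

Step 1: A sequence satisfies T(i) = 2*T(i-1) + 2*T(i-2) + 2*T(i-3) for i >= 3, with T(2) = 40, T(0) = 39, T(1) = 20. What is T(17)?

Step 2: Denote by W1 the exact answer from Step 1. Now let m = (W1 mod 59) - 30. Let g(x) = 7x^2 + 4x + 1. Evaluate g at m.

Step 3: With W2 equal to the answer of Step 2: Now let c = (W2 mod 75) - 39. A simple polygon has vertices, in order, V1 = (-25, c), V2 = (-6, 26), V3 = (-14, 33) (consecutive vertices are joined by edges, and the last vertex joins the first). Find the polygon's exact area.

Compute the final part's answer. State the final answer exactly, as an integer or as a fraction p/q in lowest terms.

317/2

Step 1: T(3) = 2*(40) + 2*(20) + 2*(39) = 198; iterating: T(3)=198, T(4)=516, T(5)=1508, T(6)=4444, T(7)=12936, T(8)=37776, T(9)=110312, T(10)=322048, T(11)=940272, T(12)=2745264, T(13)=8015168, T(14)=23401408, T(15)=68323680, T(16)=199480512, T(17)=582411200; answer 582411200
Step 2: W1 = 582411200; m = -14; 7*(-14)^2 + 4*(-14)^1 + 1 = (1372) + (-56) + (1) = 1317; answer 1317
Step 3: W2 = 1317; c = 3; cross terms: (-25*26 - -6*3)=-632, (-6*33 - -14*26)=166, (-14*3 - -25*33)=783; twice the area = |317| = 317; area = 317/2; answer 317/2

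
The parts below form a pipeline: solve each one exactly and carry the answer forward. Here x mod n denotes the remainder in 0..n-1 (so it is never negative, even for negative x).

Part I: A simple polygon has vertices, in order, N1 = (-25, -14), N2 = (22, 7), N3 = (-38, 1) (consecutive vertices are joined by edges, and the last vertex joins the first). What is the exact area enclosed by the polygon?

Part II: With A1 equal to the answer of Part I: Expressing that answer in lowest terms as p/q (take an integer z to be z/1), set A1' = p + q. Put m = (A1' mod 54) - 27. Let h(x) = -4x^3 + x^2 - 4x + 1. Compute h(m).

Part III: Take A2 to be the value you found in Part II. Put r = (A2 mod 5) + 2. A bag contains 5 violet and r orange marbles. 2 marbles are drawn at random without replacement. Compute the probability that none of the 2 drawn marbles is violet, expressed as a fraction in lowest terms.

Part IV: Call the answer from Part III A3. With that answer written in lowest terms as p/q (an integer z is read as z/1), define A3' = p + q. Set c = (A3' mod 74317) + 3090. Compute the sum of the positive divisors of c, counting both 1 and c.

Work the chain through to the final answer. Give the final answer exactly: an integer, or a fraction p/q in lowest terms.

5850

Part I: cross terms: (-25*7 - 22*-14)=133, (22*1 - -38*7)=288, (-38*-14 - -25*1)=557; twice the area = |978| = 978; area = 489; answer 489
Part II: A1 = 489; threaded value p + q = 490; m = -23; -4*(-23)^3 + 1*(-23)^2 - 4*(-23)^1 + 1 = (48668) + (529) + (92) + (1) = 49290; answer 49290
Part III: A2 = 49290; r = 2; total draws C(7,2) = 21; favorable C(2,2) = 1; P = 1/21; answer 1/21
Part IV: A3 = 1/21; threaded value p + q = 22; c = 3112; 3112 = 2^3 * 389; sigma = (1 + 2 + 4 + 8) * (1 + 389) = 15 * 390 = 5850; answer 5850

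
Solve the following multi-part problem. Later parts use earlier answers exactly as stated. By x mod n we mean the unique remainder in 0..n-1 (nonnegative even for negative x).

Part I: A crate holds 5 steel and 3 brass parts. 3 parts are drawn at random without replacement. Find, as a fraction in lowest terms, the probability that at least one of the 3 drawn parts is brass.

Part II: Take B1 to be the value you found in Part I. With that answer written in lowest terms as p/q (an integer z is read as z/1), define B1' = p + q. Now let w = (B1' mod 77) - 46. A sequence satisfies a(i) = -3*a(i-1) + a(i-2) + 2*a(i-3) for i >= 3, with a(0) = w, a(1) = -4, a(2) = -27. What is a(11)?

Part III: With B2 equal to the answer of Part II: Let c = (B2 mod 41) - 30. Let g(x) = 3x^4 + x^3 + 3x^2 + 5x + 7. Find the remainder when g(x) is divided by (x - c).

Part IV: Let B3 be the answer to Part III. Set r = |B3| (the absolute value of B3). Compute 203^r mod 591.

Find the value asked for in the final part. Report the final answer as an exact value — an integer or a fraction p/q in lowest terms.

83

Part I: total draws C(8,3) = 56; complement C(5,3) = 10; favorable 56 - 10 = 46; P = 23/28; answer 23/28
Part II: B1 = 23/28; threaded value p + q = 51; w = 5; a(3) = -3*(-27) + 1*(-4) + 2*(5) = 87; iterating: a(3)=87, a(4)=-296, a(5)=921, a(6)=-2885, a(7)=8984, a(8)=-27995, a(9)=87199, a(10)=-271624, a(11)=846081; answer 846081
Part III: B2 = 846081; c = -25; remainder = value at the root: 3*(-25)^4 + 1*(-25)^3 + 3*(-25)^2 + 5*(-25)^1 + 7 = (1171875) + (-15625) + (1875) + (-125) + (7) = 1158007; answer 1158007
Part IV: B3 = 1158007; r = 1158007; squarings mod 591: 203^1=203, 203^2=430, 203^4=508, 203^8=388, 203^16=430, 203^32=508, 203^64=388, 203^128=430, 203^256=508, 203^512=388, 203^1024=430, 203^2048=508, 203^4096=388, 203^8192=430, 203^16384=508, 203^32768=388, 203^65536=430, 203^131072=508, 203^262144=388, 203^524288=430, 203^1048576=508; 203^1158007 = 203^1 * 203^2 * 203^4 * 203^16 * 203^32 * 203^64 * 203^256 * 203^512 * 203^2048 * 203^8192 * 203^32768 * 203^65536 * 203^1048576 = 83 (mod 591); answer 83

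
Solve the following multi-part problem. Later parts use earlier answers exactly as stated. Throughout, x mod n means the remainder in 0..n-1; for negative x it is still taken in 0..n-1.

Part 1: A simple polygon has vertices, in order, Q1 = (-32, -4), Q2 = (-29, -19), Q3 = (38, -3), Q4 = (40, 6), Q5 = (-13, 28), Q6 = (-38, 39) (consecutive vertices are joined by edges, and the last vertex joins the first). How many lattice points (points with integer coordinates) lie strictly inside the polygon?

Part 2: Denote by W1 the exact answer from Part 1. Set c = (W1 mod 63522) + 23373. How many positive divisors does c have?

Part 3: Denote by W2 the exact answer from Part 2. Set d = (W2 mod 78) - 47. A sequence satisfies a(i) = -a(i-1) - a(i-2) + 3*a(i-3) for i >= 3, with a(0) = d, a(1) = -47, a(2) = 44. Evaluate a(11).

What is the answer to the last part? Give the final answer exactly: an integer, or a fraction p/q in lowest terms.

6146

Part 1: cross terms: (-32*-19 - -29*-4)=492, (-29*-3 - 38*-19)=809, (38*6 - 40*-3)=348, (40*28 - -13*6)=1198, (-13*39 - -38*28)=557, (-38*-4 - -32*39)=1400; twice the area = |4804| = 4804; area = 2402; boundary points = 3 + 1 + 1 + 1 + 1 + 1 = 8; strictly interior points = area - boundary/2 + 1 = 2399; answer 2399
Part 2: W1 = 2399; c = 25772; 25772 = 2^2 * 17 * 379; number of divisors = (2+1) * (1+1) * (1+1) = 12; answer 12
Part 3: W2 = 12; d = -35; a(3) = -1*(44) - 1*(-47) + 3*(-35) = -102; iterating: a(3)=-102, a(4)=-83, a(5)=317, a(6)=-540, a(7)=-26, a(8)=1517, a(9)=-3111, a(10)=1516, a(11)=6146; answer 6146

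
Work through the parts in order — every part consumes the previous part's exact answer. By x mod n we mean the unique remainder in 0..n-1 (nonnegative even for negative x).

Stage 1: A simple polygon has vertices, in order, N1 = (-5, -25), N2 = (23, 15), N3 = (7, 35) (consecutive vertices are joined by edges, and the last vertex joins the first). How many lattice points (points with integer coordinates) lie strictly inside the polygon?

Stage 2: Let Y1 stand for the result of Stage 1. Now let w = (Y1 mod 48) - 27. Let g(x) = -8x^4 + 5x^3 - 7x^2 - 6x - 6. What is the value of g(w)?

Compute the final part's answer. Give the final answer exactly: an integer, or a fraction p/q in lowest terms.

Stage 1: cross terms: (-5*15 - 23*-25)=500, (23*35 - 7*15)=700, (7*-25 - -5*35)=0; twice the area = |1200| = 1200; area = 600; boundary points = 4 + 4 + 12 = 20; strictly interior points = area - boundary/2 + 1 = 591; answer 591
Stage 2: Y1 = 591; w = -12; -8*(-12)^4 + 5*(-12)^3 - 7*(-12)^2 - 6*(-12)^1 - 6 = (-165888) + (-8640) + (-1008) + (72) + (-6) = -175470; answer -175470

-175470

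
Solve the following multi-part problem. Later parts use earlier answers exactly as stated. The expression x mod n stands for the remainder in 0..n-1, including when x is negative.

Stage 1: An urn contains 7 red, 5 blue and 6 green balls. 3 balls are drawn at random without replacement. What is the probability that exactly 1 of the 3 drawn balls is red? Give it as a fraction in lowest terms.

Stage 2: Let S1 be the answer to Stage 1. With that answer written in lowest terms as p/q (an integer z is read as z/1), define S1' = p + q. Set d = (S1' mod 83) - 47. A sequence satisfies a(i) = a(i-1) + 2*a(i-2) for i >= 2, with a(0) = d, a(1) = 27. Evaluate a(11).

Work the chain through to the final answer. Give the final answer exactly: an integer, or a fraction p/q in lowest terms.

Stage 1: total draws C(18,3) = 816; favorable C(7,1)*C(11,2) = 385; P = 385/816; answer 385/816
Stage 2: S1 = 385/816; threaded value p + q = 1201; d = -8; a(2) = 1*(27) + 2*(-8) = 11; iterating: a(2)=11, a(3)=65, a(4)=87, a(5)=217, a(6)=391, a(7)=825, a(8)=1607, a(9)=3257, a(10)=6471, a(11)=12985; answer 12985

12985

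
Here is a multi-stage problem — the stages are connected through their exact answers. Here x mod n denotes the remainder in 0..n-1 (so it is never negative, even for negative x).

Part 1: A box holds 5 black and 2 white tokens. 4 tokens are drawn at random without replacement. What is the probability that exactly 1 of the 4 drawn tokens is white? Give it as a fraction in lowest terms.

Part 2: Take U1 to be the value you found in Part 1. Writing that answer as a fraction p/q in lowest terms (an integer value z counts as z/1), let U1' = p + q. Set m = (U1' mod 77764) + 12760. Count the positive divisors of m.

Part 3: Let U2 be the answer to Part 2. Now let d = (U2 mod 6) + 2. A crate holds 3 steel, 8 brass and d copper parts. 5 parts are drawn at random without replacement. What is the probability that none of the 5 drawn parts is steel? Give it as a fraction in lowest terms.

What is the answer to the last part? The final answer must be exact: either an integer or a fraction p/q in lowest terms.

11/34

Part 1: total draws C(7,4) = 35; favorable C(2,1)*C(5,3) = 20; P = 4/7; answer 4/7
Part 2: U1 = 4/7; threaded value p + q = 11; m = 12771; 12771 = 3^3 * 11 * 43; number of divisors = (3+1) * (1+1) * (1+1) = 16; answer 16
Part 3: U2 = 16; d = 6; total draws C(17,5) = 6188; favorable C(14,5) = 2002; P = 11/34; answer 11/34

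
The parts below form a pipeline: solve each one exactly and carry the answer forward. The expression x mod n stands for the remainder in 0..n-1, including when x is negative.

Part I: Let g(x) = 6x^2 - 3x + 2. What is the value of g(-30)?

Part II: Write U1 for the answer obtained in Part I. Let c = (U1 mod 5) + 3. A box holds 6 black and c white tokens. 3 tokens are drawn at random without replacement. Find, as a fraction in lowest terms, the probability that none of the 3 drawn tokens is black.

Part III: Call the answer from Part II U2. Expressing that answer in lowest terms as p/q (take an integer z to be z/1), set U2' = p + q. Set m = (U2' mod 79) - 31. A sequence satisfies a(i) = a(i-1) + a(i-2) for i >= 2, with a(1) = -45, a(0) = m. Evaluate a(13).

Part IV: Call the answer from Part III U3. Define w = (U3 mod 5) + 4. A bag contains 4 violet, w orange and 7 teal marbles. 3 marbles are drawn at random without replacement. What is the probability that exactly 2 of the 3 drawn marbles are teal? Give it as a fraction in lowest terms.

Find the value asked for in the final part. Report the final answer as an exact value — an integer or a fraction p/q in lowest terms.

Part I: 6*(-30)^2 - 3*(-30)^1 + 2 = (5400) + (90) + (2) = 5492; answer 5492
Part II: U1 = 5492; c = 5; total draws C(11,3) = 165; favorable C(5,3) = 10; P = 2/33; answer 2/33
Part III: U2 = 2/33; threaded value p + q = 35; m = 4; a(2) = 1*(-45) + 1*(4) = -41; iterating: a(2)=-41, a(3)=-86, a(4)=-127, a(5)=-213, a(6)=-340, a(7)=-553, a(8)=-893, a(9)=-1446, a(10)=-2339, a(11)=-3785, a(12)=-6124, a(13)=-9909; answer -9909
Part IV: U3 = -9909; w = 5; total draws C(16,3) = 560; favorable C(7,2)*C(9,1) = 189; P = 27/80; answer 27/80

27/80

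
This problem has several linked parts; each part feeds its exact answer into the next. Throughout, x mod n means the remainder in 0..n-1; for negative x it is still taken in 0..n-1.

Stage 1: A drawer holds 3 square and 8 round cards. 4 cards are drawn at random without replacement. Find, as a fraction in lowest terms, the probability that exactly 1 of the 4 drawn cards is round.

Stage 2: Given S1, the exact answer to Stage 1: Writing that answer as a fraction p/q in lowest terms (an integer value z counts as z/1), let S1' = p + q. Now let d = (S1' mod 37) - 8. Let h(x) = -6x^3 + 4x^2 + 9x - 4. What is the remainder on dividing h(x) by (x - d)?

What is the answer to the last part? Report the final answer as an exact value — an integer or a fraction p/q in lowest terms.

-12393

Stage 1: total draws C(11,4) = 330; favorable C(8,1)*C(3,3) = 8; P = 4/165; answer 4/165
Stage 2: S1 = 4/165; threaded value p + q = 169; d = 13; remainder = value at the root: -6*(13)^3 + 4*(13)^2 + 9*(13)^1 - 4 = (-13182) + (676) + (117) + (-4) = -12393; answer -12393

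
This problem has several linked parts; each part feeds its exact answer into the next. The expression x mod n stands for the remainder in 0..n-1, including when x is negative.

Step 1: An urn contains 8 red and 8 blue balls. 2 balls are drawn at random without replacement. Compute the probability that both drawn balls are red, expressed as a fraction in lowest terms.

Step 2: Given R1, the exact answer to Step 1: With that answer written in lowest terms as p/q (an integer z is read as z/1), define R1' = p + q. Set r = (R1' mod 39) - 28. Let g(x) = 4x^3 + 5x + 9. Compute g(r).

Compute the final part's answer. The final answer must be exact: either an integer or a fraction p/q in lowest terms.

2970

Step 1: total draws C(16,2) = 120; favorable C(8,2) = 28; P = 7/30; answer 7/30
Step 2: R1 = 7/30; threaded value p + q = 37; r = 9; 4*(9)^3 + 5*(9)^1 + 9 = (2916) + (45) + (9) = 2970; answer 2970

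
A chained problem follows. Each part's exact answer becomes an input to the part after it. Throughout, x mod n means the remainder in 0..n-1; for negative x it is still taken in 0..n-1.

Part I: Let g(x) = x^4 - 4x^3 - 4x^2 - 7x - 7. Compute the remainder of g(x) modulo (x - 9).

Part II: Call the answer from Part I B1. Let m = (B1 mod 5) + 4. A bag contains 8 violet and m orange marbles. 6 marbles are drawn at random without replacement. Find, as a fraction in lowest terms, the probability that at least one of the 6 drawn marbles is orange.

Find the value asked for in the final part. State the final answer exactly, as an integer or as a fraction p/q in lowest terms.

Part I: remainder = value at the root: 1*(9)^4 - 4*(9)^3 - 4*(9)^2 - 7*(9)^1 - 7 = (6561) + (-2916) + (-324) + (-63) + (-7) = 3251; answer 3251
Part II: B1 = 3251; m = 5; total draws C(13,6) = 1716; complement C(8,6) = 28; favorable 1716 - 28 = 1688; P = 422/429; answer 422/429

422/429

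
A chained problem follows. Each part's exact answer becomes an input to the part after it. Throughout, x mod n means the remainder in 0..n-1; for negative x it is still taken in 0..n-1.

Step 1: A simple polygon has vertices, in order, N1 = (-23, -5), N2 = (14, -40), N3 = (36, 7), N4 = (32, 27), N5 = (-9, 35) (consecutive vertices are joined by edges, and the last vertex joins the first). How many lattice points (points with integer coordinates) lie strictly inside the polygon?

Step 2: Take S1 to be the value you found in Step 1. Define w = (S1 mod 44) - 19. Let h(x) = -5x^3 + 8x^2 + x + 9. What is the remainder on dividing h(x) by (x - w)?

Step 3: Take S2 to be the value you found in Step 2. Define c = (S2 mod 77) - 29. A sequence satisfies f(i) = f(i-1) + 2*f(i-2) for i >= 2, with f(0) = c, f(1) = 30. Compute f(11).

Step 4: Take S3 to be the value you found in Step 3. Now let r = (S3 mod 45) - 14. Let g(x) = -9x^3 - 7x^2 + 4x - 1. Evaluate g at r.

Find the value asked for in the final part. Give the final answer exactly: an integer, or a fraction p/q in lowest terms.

-3403

Step 1: cross terms: (-23*-40 - 14*-5)=990, (14*7 - 36*-40)=1538, (36*27 - 32*7)=748, (32*35 - -9*27)=1363, (-9*-5 - -23*35)=850; twice the area = |5489| = 5489; area = 5489/2; boundary points = 1 + 1 + 4 + 1 + 2 = 9; strictly interior points = area - boundary/2 + 1 = 2741; answer 2741
Step 2: S1 = 2741; w = -6; remainder = value at the root: -5*(-6)^3 + 8*(-6)^2 + 1*(-6)^1 + 9 = (1080) + (288) + (-6) + (9) = 1371; answer 1371
Step 3: S2 = 1371; c = 33; f(2) = 1*(30) + 2*(33) = 96; iterating: f(2)=96, f(3)=156, f(4)=348, f(5)=660, f(6)=1356, f(7)=2676, f(8)=5388, f(9)=10740, f(10)=21516, f(11)=42996; answer 42996
Step 4: S3 = 42996; r = 7; -9*(7)^3 - 7*(7)^2 + 4*(7)^1 - 1 = (-3087) + (-343) + (28) + (-1) = -3403; answer -3403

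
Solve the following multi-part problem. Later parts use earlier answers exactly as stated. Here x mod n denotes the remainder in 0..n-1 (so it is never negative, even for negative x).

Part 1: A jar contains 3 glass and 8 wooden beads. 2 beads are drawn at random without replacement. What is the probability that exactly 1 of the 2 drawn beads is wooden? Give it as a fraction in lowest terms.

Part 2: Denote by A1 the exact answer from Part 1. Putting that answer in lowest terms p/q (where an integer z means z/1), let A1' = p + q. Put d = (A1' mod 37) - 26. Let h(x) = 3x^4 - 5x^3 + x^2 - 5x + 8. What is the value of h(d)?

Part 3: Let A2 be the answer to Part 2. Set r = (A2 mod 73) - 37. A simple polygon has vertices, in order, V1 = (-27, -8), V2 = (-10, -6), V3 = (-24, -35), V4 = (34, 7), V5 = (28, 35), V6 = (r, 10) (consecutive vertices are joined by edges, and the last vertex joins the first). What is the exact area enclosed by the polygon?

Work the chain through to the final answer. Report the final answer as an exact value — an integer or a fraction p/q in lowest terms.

Part 1: total draws C(11,2) = 55; favorable C(8,1)*C(3,1) = 24; P = 24/55; answer 24/55
Part 2: A1 = 24/55; threaded value p + q = 79; d = -21; 3*(-21)^4 - 5*(-21)^3 + 1*(-21)^2 - 5*(-21)^1 + 8 = (583443) + (46305) + (441) + (105) + (8) = 630302; answer 630302
Part 3: A2 = 630302; r = -17; cross terms: (-27*-6 - -10*-8)=82, (-10*-35 - -24*-6)=206, (-24*7 - 34*-35)=1022, (34*35 - 28*7)=994, (28*10 - -17*35)=875, (-17*-8 - -27*10)=406; twice the area = |3585| = 3585; area = 3585/2; answer 3585/2

3585/2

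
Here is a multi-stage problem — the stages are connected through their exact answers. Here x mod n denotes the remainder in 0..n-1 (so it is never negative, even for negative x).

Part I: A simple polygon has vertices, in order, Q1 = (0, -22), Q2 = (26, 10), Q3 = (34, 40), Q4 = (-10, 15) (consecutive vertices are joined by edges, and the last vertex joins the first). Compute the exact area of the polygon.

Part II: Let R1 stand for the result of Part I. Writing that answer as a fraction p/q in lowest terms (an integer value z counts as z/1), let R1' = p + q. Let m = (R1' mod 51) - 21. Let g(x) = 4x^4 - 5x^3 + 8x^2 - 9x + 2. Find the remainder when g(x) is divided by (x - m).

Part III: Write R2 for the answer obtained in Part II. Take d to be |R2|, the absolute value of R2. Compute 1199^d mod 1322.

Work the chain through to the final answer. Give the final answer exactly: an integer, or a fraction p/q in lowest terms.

Part I: cross terms: (0*10 - 26*-22)=572, (26*40 - 34*10)=700, (34*15 - -10*40)=910, (-10*-22 - 0*15)=220; twice the area = |2402| = 2402; area = 1201; answer 1201
Part II: R1 = 1201; threaded value p + q = 1202; m = 8; remainder = value at the root: 4*(8)^4 - 5*(8)^3 + 8*(8)^2 - 9*(8)^1 + 2 = (16384) + (-2560) + (512) + (-72) + (2) = 14266; answer 14266
Part III: R2 = 14266; d = 14266; squarings mod 1322: 1199^1=1199, 1199^2=587, 1199^4=849, 1199^8=311, 1199^16=215, 1199^32=1277, 1199^64=703, 1199^128=1103, 1199^256=369, 1199^512=1317, 1199^1024=25, 1199^2048=625, 1199^4096=635, 1199^8192=15; 1199^14266 = 1199^2 * 1199^8 * 1199^16 * 1199^32 * 1199^128 * 1199^256 * 1199^512 * 1199^1024 * 1199^4096 * 1199^8192 = 41 (mod 1322); answer 41

41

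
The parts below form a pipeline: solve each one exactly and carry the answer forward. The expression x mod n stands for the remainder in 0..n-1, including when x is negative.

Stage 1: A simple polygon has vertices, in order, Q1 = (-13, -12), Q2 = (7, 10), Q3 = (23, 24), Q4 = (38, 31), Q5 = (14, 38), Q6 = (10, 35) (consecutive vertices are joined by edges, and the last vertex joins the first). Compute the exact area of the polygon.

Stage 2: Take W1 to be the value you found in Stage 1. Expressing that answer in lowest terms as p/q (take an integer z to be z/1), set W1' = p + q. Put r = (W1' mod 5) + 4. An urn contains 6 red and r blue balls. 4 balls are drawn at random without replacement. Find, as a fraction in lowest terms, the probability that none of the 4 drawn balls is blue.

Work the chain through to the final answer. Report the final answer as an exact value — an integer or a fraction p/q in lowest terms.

Stage 1: cross terms: (-13*10 - 7*-12)=-46, (7*24 - 23*10)=-62, (23*31 - 38*24)=-199, (38*38 - 14*31)=1010, (14*35 - 10*38)=110, (10*-12 - -13*35)=335; twice the area = |1148| = 1148; area = 574; answer 574
Stage 2: W1 = 574; threaded value p + q = 575; r = 4; total draws C(10,4) = 210; favorable C(6,4) = 15; P = 1/14; answer 1/14

1/14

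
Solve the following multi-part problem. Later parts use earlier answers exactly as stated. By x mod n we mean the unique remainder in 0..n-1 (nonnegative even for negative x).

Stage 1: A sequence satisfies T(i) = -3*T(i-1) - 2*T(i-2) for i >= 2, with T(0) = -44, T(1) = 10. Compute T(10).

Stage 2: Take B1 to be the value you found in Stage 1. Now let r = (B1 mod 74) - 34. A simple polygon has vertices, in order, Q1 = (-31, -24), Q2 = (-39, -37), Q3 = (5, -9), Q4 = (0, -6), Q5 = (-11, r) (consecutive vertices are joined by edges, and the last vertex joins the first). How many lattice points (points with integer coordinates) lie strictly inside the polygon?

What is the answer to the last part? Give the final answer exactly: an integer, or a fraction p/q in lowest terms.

Stage 1: T(2) = -3*(10) - 2*(-44) = 58; iterating: T(2)=58, T(3)=-194, T(4)=466, T(5)=-1010, T(6)=2098, T(7)=-4274, T(8)=8626, T(9)=-17330, T(10)=34738; answer 34738
Stage 2: B1 = 34738; r = -2; cross terms: (-31*-37 - -39*-24)=211, (-39*-9 - 5*-37)=536, (5*-6 - 0*-9)=-30, (0*-2 - -11*-6)=-66, (-11*-24 - -31*-2)=202; twice the area = |853| = 853; area = 853/2; boundary points = 1 + 4 + 1 + 1 + 2 = 9; strictly interior points = area - boundary/2 + 1 = 423; answer 423

423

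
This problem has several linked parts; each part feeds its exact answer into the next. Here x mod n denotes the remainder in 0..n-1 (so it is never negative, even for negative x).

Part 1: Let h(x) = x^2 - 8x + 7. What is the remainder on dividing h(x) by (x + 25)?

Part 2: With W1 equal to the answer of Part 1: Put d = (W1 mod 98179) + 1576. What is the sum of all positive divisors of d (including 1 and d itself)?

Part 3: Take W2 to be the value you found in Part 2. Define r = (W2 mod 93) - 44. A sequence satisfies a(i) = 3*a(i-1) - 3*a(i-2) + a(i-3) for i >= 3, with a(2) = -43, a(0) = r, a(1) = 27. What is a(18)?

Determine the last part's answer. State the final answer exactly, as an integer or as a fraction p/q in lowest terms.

Part 1: remainder = value at the root: 1*(-25)^2 - 8*(-25)^1 + 7 = (625) + (200) + (7) = 832; answer 832
Part 2: W1 = 832; d = 2408; 2408 = 2^3 * 7 * 43; sigma = (1 + 2 + 4 + 8) * (1 + 7) * (1 + 43) = 15 * 8 * 44 = 5280; answer 5280
Part 3: W2 = 5280; r = 28; a(3) = 3*(-43) - 3*(27) + 1*(28) = -182; iterating: a(3)=-182, a(4)=-390, a(5)=-667, a(6)=-1013, a(7)=-1428, a(8)=-1912, a(9)=-2465, a(10)=-3087, a(11)=-3778, a(12)=-4538, a(13)=-5367, a(14)=-6265, a(15)=-7232, a(16)=-8268, a(17)=-9373, a(18)=-10547; answer -10547

-10547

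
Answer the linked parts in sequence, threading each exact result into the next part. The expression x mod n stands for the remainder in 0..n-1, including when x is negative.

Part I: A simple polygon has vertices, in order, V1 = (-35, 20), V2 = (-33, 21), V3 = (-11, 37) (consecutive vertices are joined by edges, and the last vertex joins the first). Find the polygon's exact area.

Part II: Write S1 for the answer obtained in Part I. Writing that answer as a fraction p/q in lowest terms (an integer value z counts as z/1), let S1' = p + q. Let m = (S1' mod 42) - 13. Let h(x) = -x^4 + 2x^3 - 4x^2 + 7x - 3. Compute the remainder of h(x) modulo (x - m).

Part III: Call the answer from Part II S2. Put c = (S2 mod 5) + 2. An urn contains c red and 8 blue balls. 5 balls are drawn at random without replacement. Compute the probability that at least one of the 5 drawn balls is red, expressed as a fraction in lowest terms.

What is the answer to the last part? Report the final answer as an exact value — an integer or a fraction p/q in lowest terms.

7/9

Part I: cross terms: (-35*21 - -33*20)=-75, (-33*37 - -11*21)=-990, (-11*20 - -35*37)=1075; twice the area = |10| = 10; area = 5; answer 5
Part II: S1 = 5; threaded value p + q = 6; m = -7; remainder = value at the root: -1*(-7)^4 + 2*(-7)^3 - 4*(-7)^2 + 7*(-7)^1 - 3 = (-2401) + (-686) + (-196) + (-49) + (-3) = -3335; answer -3335
Part III: S2 = -3335; c = 2; total draws C(10,5) = 252; complement C(8,5) = 56; favorable 252 - 56 = 196; P = 7/9; answer 7/9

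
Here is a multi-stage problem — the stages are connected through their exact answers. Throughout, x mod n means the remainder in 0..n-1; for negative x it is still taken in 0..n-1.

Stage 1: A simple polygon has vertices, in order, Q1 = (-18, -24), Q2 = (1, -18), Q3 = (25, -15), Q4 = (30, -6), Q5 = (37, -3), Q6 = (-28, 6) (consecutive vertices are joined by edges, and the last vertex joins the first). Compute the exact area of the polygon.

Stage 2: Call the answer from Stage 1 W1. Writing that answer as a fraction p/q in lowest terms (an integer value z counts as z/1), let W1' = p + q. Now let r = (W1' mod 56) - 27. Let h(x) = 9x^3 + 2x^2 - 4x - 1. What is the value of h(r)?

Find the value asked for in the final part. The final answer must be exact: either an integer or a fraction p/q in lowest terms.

Stage 1: cross terms: (-18*-18 - 1*-24)=348, (1*-15 - 25*-18)=435, (25*-6 - 30*-15)=300, (30*-3 - 37*-6)=132, (37*6 - -28*-3)=138, (-28*-24 - -18*6)=780; twice the area = |2133| = 2133; area = 2133/2; answer 2133/2
Stage 2: W1 = 2133/2; threaded value p + q = 2135; r = -20; 9*(-20)^3 + 2*(-20)^2 - 4*(-20)^1 - 1 = (-72000) + (800) + (80) + (-1) = -71121; answer -71121

-71121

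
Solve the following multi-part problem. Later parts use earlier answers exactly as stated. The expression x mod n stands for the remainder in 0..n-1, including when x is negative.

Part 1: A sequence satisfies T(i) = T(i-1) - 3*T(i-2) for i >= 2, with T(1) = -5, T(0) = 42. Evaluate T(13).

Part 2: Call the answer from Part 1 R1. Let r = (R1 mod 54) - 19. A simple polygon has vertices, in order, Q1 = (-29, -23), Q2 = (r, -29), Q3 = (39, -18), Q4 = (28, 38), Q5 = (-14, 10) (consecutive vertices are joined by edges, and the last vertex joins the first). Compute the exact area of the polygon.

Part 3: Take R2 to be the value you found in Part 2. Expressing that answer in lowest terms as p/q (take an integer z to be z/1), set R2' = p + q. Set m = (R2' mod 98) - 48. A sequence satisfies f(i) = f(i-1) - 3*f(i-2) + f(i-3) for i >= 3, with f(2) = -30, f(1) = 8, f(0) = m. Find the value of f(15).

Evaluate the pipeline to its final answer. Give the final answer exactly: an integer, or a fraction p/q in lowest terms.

17674

Part 1: T(2) = 1*(-5) - 3*(42) = -131; iterating: T(2)=-131, T(3)=-116, T(4)=277, T(5)=625, T(6)=-206, T(7)=-2081, T(8)=-1463, T(9)=4780, T(10)=9169, T(11)=-5171, T(12)=-32678, T(13)=-17165; answer -17165
Part 2: R1 = -17165; r = -12; cross terms: (-29*-29 - -12*-23)=565, (-12*-18 - 39*-29)=1347, (39*38 - 28*-18)=1986, (28*10 - -14*38)=812, (-14*-23 - -29*10)=612; twice the area = |5322| = 5322; area = 2661; answer 2661
Part 3: R2 = 2661; threaded value p + q = 2662; m = -32; f(3) = 1*(-30) - 3*(8) + 1*(-32) = -86; iterating: f(3)=-86, f(4)=12, f(5)=240, f(6)=118, f(7)=-590, f(8)=-704, f(9)=1184, f(10)=2706, f(11)=-1550, f(12)=-8484, f(13)=-1128, f(14)=22774, f(15)=17674; answer 17674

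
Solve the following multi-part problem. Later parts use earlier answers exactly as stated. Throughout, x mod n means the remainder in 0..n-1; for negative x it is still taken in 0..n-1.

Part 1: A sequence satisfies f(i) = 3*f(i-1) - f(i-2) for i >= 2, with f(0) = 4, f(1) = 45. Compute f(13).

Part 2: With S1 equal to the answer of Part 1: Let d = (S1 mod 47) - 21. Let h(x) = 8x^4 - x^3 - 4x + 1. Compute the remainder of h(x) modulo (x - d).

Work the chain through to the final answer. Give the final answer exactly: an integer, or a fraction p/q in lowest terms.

Part 1: f(2) = 3*(45) - 1*(4) = 131; iterating: f(2)=131, f(3)=348, f(4)=913, f(5)=2391, f(6)=6260, f(7)=16389, f(8)=42907, f(9)=112332, f(10)=294089, f(11)=769935, f(12)=2015716, f(13)=5277213; answer 5277213
Part 2: S1 = 5277213; d = -15; remainder = value at the root: 8*(-15)^4 - 1*(-15)^3 - 4*(-15)^1 + 1 = (405000) + (3375) + (60) + (1) = 408436; answer 408436

408436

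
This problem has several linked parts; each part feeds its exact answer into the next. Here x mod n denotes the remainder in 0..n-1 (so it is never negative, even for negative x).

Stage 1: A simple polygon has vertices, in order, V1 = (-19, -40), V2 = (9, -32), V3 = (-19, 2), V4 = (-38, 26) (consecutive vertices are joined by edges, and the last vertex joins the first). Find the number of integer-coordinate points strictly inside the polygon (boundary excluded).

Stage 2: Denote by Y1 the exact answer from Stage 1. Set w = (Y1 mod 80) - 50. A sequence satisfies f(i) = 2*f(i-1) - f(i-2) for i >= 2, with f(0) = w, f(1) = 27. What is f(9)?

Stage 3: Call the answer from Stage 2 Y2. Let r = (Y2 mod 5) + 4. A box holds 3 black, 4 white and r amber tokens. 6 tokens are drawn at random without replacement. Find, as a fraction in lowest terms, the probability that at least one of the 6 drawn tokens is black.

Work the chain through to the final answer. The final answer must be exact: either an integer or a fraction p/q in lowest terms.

10/11

Stage 1: cross terms: (-19*-32 - 9*-40)=968, (9*2 - -19*-32)=-590, (-19*26 - -38*2)=-418, (-38*-40 - -19*26)=2014; twice the area = |1974| = 1974; area = 987; boundary points = 4 + 2 + 1 + 1 = 8; strictly interior points = area - boundary/2 + 1 = 984; answer 984
Stage 2: Y1 = 984; w = -26; f(2) = 2*(27) - 1*(-26) = 80; iterating: f(2)=80, f(3)=133, f(4)=186, f(5)=239, f(6)=292, f(7)=345, f(8)=398, f(9)=451; answer 451
Stage 3: Y2 = 451; r = 5; total draws C(12,6) = 924; complement C(9,6) = 84; favorable 924 - 84 = 840; P = 10/11; answer 10/11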